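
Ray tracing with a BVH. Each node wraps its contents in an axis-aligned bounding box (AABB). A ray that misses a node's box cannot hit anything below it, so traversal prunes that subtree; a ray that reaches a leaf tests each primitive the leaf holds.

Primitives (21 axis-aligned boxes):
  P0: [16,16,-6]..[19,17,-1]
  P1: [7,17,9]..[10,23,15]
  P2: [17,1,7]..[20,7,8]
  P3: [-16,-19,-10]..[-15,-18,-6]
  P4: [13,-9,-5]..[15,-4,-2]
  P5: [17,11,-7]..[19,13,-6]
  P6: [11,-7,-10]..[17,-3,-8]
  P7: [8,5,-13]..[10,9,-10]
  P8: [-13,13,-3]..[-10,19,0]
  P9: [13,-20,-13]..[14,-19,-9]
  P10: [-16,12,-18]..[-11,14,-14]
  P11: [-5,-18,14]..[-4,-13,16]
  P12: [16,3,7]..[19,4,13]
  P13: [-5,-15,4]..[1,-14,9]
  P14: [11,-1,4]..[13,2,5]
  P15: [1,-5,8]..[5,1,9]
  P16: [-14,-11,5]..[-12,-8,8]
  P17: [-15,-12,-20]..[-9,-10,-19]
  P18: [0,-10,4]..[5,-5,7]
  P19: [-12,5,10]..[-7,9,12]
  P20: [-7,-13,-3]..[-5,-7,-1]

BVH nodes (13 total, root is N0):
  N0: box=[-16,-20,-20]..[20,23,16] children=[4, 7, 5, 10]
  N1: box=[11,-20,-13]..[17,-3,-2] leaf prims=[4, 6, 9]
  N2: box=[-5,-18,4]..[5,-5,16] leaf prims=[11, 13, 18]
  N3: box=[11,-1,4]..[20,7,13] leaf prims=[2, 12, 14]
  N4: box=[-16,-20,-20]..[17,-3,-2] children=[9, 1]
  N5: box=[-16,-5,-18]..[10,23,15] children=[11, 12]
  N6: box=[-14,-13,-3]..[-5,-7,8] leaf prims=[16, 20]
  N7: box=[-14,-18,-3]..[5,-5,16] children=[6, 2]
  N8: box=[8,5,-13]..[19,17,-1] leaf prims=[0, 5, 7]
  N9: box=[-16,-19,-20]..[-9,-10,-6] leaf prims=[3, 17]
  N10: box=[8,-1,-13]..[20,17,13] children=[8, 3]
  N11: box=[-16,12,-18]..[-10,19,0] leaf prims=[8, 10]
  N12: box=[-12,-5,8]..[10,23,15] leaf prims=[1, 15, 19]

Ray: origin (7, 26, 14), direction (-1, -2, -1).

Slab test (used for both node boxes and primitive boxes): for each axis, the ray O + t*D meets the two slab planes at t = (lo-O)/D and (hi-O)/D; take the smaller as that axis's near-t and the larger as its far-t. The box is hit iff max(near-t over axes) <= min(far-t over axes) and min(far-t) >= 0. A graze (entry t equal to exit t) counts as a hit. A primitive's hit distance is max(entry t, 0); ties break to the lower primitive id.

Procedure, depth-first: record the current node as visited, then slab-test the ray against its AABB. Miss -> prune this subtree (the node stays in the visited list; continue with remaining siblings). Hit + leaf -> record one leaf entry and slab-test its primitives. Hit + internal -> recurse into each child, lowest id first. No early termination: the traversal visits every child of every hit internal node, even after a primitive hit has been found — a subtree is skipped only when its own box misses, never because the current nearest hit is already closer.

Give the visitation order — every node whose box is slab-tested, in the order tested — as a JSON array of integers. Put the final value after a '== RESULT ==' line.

Walk:
N0 x:[-13,23] y:[3/2,23] z:[-2,34] -> hit [3/2,23], descend [4, 5, 7, 10]
  N4 x:[-10,23] y:[29/2,23] z:[16,34] -> hit [16,23], descend [1, 9]
    N1 x:[-10,-4] y:[29/2,23] z:[16,27] -> miss, prune
    N9 x:[16,23] y:[18,45/2] z:[20,34] -> hit [20,45/2] leaf, test {P3@t=22, P17(miss)}
  N5 x:[-3,23] y:[3/2,31/2] z:[-1,32] -> hit [3/2,31/2], descend [11, 12]
    N11 x:[17,23] y:[7/2,7] z:[14,32] -> miss, prune
    N12 x:[-3,19] y:[3/2,31/2] z:[-1,6] -> hit [3/2,6] leaf, test {P1(miss), P15(miss), P19(miss)}
  N7 x:[2,21] y:[31/2,22] z:[-2,17] -> hit [31/2,17], descend [2, 6]
    N2 x:[2,12] y:[31/2,22] z:[-2,10] -> miss, prune
    N6 x:[12,21] y:[33/2,39/2] z:[6,17] -> hit [33/2,17] leaf, test {P16(miss), P20(miss)}
  N10 x:[-13,-1] y:[9/2,27/2] z:[1,27] -> miss, prune

Summary -> nodes [0, 4, 1, 9, 5, 11, 12, 7, 2, 6, 10]; box-tests=11; leaf-entries=3; first=P3

== RESULT ==
[0, 4, 1, 9, 5, 11, 12, 7, 2, 6, 10]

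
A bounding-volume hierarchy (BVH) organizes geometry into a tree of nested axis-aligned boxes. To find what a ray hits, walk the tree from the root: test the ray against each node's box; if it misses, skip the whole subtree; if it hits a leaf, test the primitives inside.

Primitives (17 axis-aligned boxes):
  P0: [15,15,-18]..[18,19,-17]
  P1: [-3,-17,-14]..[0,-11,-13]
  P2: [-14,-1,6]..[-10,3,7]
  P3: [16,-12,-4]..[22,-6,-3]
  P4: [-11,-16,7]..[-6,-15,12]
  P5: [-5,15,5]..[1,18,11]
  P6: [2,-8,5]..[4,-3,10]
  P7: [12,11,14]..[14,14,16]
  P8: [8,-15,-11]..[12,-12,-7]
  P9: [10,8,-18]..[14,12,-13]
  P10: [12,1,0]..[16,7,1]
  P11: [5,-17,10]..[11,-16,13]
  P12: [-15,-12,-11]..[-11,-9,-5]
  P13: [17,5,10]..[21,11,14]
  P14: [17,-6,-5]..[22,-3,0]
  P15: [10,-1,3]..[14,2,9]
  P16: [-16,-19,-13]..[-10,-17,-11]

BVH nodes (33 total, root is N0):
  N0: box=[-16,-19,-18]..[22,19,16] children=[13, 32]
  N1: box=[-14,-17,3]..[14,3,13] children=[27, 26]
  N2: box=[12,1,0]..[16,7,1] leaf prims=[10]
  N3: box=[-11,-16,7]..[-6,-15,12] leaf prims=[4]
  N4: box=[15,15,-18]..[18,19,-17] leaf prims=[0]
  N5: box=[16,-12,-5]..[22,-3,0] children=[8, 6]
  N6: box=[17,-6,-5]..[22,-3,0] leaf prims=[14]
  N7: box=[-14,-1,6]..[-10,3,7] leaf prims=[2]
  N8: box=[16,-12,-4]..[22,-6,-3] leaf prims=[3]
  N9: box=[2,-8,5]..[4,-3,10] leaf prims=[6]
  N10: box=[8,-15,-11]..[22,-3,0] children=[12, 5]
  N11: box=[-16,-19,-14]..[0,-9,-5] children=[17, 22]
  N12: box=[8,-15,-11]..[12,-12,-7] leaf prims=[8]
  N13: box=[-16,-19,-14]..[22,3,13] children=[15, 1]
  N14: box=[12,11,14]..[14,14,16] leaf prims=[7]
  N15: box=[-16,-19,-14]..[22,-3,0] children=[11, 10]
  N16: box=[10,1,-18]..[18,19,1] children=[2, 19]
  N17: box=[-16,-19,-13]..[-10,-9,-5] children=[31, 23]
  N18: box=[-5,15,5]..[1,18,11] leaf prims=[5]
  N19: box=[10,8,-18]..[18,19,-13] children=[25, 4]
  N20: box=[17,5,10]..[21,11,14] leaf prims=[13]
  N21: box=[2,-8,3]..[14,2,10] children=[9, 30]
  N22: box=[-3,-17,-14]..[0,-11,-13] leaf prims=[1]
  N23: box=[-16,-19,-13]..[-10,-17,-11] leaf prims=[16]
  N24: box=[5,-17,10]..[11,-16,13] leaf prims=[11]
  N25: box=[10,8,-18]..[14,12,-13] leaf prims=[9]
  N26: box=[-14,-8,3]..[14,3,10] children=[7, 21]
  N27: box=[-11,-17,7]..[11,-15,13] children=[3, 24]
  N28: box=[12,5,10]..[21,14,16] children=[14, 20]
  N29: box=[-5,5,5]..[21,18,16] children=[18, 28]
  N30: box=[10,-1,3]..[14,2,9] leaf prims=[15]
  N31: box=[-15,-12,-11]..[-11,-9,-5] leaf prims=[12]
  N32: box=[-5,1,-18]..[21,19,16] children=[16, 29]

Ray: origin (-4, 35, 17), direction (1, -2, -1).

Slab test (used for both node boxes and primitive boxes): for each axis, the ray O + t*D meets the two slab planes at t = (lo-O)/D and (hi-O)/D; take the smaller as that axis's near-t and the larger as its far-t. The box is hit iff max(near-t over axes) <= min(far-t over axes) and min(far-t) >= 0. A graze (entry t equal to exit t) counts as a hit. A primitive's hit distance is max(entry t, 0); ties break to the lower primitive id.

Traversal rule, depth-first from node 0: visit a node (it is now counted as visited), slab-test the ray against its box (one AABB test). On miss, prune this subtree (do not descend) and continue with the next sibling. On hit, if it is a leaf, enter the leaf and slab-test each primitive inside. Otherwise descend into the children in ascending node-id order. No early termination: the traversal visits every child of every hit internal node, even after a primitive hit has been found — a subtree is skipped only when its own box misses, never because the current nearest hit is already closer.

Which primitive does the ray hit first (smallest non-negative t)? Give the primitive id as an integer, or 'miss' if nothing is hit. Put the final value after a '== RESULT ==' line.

Walk:
N0 x:[-12,26] y:[8,27] z:[1,35] -> hit [8,26], descend [13, 32]
  N13 x:[-12,26] y:[16,27] z:[4,31] -> hit [16,26], descend [1, 15]
    N1 x:[-10,18] y:[16,26] z:[4,14] -> miss, prune
    N15 x:[-12,26] y:[19,27] z:[17,31] -> hit [19,26], descend [10, 11]
      N10 x:[12,26] y:[19,25] z:[17,28] -> hit [19,25], descend [5, 12]
        N5 x:[20,26] y:[19,47/2] z:[17,22] -> hit [20,22], descend [6, 8]
          N6 x:[21,26] y:[19,41/2] z:[17,22] -> miss, prune
          N8 x:[20,26] y:[41/2,47/2] z:[20,21] -> hit [41/2,21] leaf, test {P3@t=41/2}
        N12 x:[12,16] y:[47/2,25] z:[24,28] -> miss, prune
      N11 x:[-12,4] y:[22,27] z:[22,31] -> miss, prune
  N32 x:[-1,25] y:[8,17] z:[1,35] -> hit [8,17], descend [16, 29]
    N16 x:[14,22] y:[8,17] z:[16,35] -> hit [16,17], descend [2, 19]
      N2 x:[16,20] y:[14,17] z:[16,17] -> hit [16,17] leaf, test {P10@t=16}
      N19 x:[14,22] y:[8,27/2] z:[30,35] -> miss, prune
    N29 x:[-1,25] y:[17/2,15] z:[1,12] -> hit [17/2,12], descend [18, 28]
      N18 x:[-1,5] y:[17/2,10] z:[6,12] -> miss, prune
      N28 x:[16,25] y:[21/2,15] z:[1,7] -> miss, prune

Summary -> nodes [0, 13, 1, 15, 10, 5, 6, 8, 12, 11, 32, 16, 2, 19, 29, 18, 28]; box-tests=17; leaf-entries=2; first=P10

== RESULT ==
10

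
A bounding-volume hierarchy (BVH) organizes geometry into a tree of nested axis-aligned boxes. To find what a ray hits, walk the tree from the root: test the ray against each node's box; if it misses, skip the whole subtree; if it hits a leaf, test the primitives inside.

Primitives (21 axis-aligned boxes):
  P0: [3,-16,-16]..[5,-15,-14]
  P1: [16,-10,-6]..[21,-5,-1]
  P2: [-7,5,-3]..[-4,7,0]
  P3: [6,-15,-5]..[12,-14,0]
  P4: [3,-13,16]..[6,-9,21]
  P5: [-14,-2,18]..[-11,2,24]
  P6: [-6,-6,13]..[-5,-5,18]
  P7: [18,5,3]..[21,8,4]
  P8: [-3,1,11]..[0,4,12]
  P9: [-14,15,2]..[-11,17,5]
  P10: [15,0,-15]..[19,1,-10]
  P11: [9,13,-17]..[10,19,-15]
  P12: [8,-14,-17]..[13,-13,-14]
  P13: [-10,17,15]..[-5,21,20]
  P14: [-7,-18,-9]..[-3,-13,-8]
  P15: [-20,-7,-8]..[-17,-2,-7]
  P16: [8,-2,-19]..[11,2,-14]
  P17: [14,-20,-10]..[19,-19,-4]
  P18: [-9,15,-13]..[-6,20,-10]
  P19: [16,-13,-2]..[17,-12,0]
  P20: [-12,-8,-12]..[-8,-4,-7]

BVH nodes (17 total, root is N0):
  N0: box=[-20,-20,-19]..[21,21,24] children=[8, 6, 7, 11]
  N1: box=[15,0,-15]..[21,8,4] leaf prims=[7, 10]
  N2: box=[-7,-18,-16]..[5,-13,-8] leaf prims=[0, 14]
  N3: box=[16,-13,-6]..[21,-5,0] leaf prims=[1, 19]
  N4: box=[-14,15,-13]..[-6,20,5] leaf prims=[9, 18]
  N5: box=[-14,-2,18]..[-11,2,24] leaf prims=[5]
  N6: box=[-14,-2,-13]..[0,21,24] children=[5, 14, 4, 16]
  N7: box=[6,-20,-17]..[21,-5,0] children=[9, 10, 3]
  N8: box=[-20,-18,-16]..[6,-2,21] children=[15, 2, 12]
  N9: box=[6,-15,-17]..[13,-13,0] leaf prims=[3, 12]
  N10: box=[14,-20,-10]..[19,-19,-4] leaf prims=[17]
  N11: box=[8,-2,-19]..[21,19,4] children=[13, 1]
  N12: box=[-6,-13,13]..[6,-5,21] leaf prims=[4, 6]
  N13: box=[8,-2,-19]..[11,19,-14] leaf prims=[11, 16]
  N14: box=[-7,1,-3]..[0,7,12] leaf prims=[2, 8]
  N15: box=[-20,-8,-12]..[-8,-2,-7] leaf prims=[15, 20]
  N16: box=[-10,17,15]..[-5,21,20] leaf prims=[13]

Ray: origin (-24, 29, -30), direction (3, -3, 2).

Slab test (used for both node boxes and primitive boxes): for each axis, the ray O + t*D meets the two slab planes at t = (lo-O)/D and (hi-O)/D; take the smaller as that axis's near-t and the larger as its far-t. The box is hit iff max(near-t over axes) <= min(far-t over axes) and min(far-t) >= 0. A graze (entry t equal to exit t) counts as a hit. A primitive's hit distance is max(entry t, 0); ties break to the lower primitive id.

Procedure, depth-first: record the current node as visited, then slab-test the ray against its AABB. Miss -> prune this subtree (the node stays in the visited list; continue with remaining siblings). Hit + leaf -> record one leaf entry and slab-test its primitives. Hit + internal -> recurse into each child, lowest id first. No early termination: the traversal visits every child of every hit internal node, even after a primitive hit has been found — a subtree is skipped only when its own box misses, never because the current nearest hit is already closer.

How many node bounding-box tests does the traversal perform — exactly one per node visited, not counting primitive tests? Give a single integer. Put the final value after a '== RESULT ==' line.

Walk:
N0 x:[4/3,15] y:[8/3,49/3] z:[11/2,27] -> hit [11/2,15], descend [6, 7, 8, 11]
  N6 x:[10/3,8] y:[8/3,31/3] z:[17/2,27] -> miss, prune
  N7 x:[10,15] y:[34/3,49/3] z:[13/2,15] -> hit [34/3,15], descend [3, 9, 10]
    N3 x:[40/3,15] y:[34/3,14] z:[12,15] -> hit [40/3,14] leaf, test {P1(miss), P19(miss)}
    N9 x:[10,37/3] y:[14,44/3] z:[13/2,15] -> miss, prune
    N10 x:[38/3,43/3] y:[16,49/3] z:[10,13] -> miss, prune
  N8 x:[4/3,10] y:[31/3,47/3] z:[7,51/2] -> miss, prune
  N11 x:[32/3,15] y:[10/3,31/3] z:[11/2,17] -> miss, prune

Visited [0, 6, 7, 3, 9, 10, 8, 11]. Tests: 8 box, 1 leaf. Nearest: miss.

== RESULT ==
8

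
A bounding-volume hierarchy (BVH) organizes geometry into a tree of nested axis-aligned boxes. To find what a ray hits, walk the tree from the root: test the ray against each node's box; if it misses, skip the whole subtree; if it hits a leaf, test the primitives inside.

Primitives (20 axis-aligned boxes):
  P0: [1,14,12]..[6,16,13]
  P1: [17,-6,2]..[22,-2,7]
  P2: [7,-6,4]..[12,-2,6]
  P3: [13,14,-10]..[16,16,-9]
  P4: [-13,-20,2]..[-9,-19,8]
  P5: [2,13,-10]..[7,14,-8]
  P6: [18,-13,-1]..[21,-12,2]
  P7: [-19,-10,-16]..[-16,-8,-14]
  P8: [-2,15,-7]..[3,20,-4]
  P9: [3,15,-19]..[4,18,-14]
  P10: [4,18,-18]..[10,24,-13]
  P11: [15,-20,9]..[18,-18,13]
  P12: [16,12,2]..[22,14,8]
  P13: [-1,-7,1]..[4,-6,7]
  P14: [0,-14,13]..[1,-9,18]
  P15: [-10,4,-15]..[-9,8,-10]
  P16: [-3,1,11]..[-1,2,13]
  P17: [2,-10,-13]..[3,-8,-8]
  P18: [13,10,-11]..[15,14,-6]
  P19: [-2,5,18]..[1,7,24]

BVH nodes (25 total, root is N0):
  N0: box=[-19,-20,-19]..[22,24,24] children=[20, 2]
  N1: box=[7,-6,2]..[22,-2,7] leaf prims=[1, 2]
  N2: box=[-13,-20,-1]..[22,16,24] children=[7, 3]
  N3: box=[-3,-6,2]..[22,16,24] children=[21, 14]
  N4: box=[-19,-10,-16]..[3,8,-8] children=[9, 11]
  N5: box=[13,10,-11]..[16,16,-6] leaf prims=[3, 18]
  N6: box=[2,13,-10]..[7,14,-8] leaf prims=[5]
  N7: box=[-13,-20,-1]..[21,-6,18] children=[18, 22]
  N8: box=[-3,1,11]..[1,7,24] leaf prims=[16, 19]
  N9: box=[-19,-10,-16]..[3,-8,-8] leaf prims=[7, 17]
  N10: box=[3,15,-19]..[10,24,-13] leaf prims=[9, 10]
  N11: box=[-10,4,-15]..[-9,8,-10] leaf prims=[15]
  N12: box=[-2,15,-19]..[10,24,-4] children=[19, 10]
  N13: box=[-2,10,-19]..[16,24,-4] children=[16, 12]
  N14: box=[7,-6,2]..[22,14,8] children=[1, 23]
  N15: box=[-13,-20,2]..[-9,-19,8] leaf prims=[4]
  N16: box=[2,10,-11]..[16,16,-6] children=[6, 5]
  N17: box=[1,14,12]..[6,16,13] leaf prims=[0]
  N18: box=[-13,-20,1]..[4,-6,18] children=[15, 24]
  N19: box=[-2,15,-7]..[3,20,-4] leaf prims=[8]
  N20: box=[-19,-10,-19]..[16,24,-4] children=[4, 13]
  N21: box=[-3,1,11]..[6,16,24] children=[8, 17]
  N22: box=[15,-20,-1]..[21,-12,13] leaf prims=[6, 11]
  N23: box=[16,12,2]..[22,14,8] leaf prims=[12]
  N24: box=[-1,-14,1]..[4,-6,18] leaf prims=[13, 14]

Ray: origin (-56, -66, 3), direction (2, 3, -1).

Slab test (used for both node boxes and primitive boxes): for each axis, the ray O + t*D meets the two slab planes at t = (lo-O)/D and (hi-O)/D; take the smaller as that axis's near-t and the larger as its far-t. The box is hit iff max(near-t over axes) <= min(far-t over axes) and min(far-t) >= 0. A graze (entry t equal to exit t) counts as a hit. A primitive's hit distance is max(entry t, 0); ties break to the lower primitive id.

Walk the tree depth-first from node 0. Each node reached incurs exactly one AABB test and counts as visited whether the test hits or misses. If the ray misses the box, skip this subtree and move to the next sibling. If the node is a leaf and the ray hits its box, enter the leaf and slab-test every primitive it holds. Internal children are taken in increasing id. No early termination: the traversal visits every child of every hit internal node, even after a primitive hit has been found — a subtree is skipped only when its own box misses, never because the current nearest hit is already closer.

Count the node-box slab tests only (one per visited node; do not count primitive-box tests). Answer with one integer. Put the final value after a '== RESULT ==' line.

Trace the traversal:
N0 x:[37/2,39] y:[46/3,30] z:[-21,22] -> hit [37/2,22], descend [2, 20]
  N2 x:[43/2,39] y:[46/3,82/3] z:[-21,4] -> miss, prune
  N20 x:[37/2,36] y:[56/3,30] z:[7,22] -> hit [56/3,22], descend [4, 13]
    N4 x:[37/2,59/2] y:[56/3,74/3] z:[11,19] -> hit [56/3,19], descend [9, 11]
      N9 x:[37/2,59/2] y:[56/3,58/3] z:[11,19] -> hit [56/3,19] leaf, test {P7@t=56/3, P17(miss)}
      N11 x:[23,47/2] y:[70/3,74/3] z:[13,18] -> miss, prune
    N13 x:[27,36] y:[76/3,30] z:[7,22] -> miss, prune

Visited [0, 2, 20, 4, 9, 11, 13]. Tests: 7 box, 1 leaf. Nearest: P7.

== RESULT ==
7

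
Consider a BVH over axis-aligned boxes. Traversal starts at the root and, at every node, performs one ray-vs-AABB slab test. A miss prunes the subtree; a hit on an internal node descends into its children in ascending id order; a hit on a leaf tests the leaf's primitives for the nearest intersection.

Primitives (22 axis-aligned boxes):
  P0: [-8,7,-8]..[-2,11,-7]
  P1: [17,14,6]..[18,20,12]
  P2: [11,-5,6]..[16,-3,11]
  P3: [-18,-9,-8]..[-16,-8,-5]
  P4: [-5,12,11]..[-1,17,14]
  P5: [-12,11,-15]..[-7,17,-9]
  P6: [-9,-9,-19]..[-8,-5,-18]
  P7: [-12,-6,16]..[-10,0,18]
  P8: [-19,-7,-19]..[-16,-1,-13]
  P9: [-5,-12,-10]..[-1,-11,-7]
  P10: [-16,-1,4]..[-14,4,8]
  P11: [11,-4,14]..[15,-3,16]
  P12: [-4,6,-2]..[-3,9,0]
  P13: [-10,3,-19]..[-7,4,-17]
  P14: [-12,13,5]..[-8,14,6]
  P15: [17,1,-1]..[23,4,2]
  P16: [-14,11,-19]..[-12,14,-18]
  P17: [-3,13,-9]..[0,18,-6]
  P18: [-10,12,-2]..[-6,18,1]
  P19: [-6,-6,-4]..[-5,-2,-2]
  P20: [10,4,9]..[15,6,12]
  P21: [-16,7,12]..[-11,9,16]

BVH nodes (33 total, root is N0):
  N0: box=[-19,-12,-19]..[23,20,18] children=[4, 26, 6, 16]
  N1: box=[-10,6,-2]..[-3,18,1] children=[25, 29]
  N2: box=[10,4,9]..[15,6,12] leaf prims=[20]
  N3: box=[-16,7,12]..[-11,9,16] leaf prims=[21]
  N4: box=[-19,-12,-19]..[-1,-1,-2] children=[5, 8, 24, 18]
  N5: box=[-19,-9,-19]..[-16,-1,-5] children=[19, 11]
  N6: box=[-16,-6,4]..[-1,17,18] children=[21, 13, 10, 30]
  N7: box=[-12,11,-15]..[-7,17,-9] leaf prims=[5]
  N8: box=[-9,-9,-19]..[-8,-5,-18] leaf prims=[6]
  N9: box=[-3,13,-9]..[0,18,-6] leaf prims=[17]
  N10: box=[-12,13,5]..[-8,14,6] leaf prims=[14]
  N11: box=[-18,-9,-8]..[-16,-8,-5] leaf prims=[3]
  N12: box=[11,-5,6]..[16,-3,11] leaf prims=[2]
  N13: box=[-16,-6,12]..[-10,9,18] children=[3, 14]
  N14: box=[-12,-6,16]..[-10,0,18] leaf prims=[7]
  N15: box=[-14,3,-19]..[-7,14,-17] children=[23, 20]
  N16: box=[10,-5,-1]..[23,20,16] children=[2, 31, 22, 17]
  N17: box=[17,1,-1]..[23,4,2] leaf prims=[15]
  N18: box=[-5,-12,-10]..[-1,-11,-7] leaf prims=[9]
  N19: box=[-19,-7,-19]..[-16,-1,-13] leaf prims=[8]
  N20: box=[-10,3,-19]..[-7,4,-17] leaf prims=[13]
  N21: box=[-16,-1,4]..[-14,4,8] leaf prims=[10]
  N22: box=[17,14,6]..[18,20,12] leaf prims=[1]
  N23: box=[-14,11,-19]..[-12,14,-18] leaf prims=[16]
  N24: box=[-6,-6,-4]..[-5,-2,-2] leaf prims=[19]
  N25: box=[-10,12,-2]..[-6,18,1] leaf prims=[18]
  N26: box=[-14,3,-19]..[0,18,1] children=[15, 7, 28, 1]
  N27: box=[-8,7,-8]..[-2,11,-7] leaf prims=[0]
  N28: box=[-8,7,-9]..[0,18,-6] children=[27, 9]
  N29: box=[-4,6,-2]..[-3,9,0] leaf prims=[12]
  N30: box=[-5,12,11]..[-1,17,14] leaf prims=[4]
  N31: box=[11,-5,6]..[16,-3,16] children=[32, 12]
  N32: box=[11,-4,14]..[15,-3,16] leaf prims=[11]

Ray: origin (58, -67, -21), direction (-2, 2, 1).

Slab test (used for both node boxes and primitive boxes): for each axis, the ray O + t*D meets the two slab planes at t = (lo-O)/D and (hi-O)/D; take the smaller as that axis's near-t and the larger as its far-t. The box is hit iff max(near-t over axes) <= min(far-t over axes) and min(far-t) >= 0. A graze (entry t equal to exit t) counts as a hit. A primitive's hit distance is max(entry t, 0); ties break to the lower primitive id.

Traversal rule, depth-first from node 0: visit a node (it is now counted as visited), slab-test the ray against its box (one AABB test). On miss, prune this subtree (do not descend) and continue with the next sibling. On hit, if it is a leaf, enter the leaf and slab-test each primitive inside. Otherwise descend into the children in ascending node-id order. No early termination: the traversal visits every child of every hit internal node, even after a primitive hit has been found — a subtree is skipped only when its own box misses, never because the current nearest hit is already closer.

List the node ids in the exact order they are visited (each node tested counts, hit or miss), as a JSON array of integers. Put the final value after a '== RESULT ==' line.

Trace the traversal:
N0 x:[35/2,77/2] y:[55/2,87/2] z:[2,39] -> hit [55/2,77/2], descend [4, 6, 16, 26]
  N4 x:[59/2,77/2] y:[55/2,33] z:[2,19] -> miss, prune
  N6 x:[59/2,37] y:[61/2,42] z:[25,39] -> hit [61/2,37], descend [10, 13, 21, 30]
    N10 x:[33,35] y:[40,81/2] z:[26,27] -> miss, prune
    N13 x:[34,37] y:[61/2,38] z:[33,39] -> hit [34,37], descend [3, 14]
      N3 x:[69/2,37] y:[37,38] z:[33,37] -> hit [37,37] leaf, test {P21@t=37}
      N14 x:[34,35] y:[61/2,67/2] z:[37,39] -> miss, prune
    N21 x:[36,37] y:[33,71/2] z:[25,29] -> miss, prune
    N30 x:[59/2,63/2] y:[79/2,42] z:[32,35] -> miss, prune
  N16 x:[35/2,24] y:[31,87/2] z:[20,37] -> miss, prune
  N26 x:[29,36] y:[35,85/2] z:[2,22] -> miss, prune

Visited [0, 4, 6, 10, 13, 3, 14, 21, 30, 16, 26]. Tests: 11 box, 1 leaf. Nearest: P21.

== RESULT ==
[0, 4, 6, 10, 13, 3, 14, 21, 30, 16, 26]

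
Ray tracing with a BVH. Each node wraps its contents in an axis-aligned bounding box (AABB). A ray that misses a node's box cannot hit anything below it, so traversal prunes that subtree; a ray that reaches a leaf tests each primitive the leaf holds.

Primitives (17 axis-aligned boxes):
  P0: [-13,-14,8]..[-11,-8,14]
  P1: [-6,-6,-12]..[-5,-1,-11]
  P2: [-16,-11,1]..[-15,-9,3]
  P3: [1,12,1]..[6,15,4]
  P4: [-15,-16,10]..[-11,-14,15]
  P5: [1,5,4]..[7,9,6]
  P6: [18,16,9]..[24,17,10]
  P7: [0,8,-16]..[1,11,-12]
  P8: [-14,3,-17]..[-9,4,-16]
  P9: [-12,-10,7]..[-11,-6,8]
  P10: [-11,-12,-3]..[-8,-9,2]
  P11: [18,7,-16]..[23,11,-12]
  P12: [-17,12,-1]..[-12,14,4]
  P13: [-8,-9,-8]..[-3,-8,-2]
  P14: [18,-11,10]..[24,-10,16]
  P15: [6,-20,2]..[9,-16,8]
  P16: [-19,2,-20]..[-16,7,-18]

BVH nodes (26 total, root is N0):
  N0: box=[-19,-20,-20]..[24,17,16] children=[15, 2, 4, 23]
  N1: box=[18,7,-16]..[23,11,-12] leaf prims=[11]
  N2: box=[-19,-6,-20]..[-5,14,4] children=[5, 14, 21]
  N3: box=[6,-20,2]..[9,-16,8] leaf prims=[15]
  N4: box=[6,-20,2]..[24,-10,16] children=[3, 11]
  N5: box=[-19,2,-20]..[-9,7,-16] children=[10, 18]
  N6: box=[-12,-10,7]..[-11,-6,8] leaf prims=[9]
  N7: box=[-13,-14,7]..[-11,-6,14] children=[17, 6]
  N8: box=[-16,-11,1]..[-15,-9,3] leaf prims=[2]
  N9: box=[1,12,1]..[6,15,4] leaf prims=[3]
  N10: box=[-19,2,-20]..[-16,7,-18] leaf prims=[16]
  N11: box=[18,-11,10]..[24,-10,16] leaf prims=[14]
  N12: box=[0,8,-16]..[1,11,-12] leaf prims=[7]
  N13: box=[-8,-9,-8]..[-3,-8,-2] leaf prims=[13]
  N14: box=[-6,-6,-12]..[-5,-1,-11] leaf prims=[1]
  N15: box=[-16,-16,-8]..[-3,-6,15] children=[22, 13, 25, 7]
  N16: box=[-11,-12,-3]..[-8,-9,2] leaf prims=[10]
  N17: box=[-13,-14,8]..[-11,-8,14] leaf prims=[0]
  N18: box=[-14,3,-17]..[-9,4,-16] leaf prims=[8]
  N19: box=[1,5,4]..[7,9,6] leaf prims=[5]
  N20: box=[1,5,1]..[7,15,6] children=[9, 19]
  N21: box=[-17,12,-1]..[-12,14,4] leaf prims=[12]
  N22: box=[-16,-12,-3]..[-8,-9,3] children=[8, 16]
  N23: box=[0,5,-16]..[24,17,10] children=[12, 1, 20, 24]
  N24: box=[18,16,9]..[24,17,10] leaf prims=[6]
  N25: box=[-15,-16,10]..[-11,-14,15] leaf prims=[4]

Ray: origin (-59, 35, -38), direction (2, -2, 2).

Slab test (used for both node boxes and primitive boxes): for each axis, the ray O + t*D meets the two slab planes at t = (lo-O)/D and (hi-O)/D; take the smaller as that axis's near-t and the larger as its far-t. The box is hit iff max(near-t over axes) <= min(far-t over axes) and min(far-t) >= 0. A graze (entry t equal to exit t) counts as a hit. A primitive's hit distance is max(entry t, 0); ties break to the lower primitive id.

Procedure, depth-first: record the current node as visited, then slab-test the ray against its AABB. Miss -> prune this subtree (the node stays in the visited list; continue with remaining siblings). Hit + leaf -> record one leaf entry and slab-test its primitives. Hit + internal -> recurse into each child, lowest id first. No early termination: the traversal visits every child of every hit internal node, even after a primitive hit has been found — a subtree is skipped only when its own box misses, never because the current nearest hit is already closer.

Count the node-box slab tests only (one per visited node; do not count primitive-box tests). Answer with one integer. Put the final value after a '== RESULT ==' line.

Traverse from the root:
N0 x:[20,83/2] y:[9,55/2] z:[9,27] -> hit [20,27], descend [2, 4, 15, 23]
  N2 x:[20,27] y:[21/2,41/2] z:[9,21] -> hit [20,41/2], descend [5, 14, 21]
    N5 x:[20,25] y:[14,33/2] z:[9,11] -> miss, prune
    N14 x:[53/2,27] y:[18,41/2] z:[13,27/2] -> miss, prune
    N21 x:[21,47/2] y:[21/2,23/2] z:[37/2,21] -> miss, prune
  N4 x:[65/2,83/2] y:[45/2,55/2] z:[20,27] -> miss, prune
  N15 x:[43/2,28] y:[41/2,51/2] z:[15,53/2] -> hit [43/2,51/2], descend [7, 13, 22, 25]
    N7 x:[23,24] y:[41/2,49/2] z:[45/2,26] -> hit [23,24], descend [6, 17]
      N6 x:[47/2,24] y:[41/2,45/2] z:[45/2,23] -> miss, prune
      N17 x:[23,24] y:[43/2,49/2] z:[23,26] -> hit [23,24] leaf, test {P0@t=23}
    N13 x:[51/2,28] y:[43/2,22] z:[15,18] -> miss, prune
    N22 x:[43/2,51/2] y:[22,47/2] z:[35/2,41/2] -> miss, prune
    N25 x:[22,24] y:[49/2,51/2] z:[24,53/2] -> miss, prune
  N23 x:[59/2,83/2] y:[9,15] z:[11,24] -> miss, prune

Visited [0, 2, 5, 14, 21, 4, 15, 7, 6, 17, 13, 22, 25, 23]. Tests: 14 box, 1 leaf. Nearest: P0.

== RESULT ==
14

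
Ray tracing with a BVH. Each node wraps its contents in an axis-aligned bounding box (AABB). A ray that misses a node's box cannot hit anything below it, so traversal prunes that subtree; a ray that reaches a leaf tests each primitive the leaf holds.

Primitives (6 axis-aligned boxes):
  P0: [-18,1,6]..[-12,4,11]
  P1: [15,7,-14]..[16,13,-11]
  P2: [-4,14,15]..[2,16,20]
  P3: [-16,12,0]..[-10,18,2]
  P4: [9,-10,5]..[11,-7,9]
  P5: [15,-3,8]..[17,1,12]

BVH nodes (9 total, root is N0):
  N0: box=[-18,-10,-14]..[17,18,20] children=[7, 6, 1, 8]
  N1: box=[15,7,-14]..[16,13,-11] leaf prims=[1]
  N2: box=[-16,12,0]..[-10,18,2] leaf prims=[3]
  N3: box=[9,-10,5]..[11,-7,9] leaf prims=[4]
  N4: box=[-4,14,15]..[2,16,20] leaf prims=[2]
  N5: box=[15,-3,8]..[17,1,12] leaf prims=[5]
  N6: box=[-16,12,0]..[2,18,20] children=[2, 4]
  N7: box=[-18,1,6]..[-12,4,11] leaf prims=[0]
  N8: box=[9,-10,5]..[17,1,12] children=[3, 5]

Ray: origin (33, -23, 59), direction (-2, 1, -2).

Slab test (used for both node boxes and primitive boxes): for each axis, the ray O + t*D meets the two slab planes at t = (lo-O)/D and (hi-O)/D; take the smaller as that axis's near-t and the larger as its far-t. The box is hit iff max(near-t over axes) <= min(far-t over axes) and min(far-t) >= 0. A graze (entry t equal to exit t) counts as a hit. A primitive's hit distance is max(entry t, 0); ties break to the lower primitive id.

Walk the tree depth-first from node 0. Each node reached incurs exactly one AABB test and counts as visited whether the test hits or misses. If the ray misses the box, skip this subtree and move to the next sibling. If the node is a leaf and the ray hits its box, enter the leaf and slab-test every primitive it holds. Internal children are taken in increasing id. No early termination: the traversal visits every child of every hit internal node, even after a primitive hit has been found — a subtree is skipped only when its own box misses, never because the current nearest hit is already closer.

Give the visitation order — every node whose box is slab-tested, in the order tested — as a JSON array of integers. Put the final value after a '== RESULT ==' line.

Trace the traversal:
N0 x:[8,51/2] y:[13,41] z:[39/2,73/2] -> hit [39/2,51/2], descend [1, 6, 7, 8]
  N1 x:[17/2,9] y:[30,36] z:[35,73/2] -> miss, prune
  N6 x:[31/2,49/2] y:[35,41] z:[39/2,59/2] -> miss, prune
  N7 x:[45/2,51/2] y:[24,27] z:[24,53/2] -> hit [24,51/2] leaf, test {P0@t=24}
  N8 x:[8,12] y:[13,24] z:[47/2,27] -> miss, prune

5 AABB tests over nodes [0, 1, 6, 7, 8]; 1 leaf entered; closest P0.

== RESULT ==
[0, 1, 6, 7, 8]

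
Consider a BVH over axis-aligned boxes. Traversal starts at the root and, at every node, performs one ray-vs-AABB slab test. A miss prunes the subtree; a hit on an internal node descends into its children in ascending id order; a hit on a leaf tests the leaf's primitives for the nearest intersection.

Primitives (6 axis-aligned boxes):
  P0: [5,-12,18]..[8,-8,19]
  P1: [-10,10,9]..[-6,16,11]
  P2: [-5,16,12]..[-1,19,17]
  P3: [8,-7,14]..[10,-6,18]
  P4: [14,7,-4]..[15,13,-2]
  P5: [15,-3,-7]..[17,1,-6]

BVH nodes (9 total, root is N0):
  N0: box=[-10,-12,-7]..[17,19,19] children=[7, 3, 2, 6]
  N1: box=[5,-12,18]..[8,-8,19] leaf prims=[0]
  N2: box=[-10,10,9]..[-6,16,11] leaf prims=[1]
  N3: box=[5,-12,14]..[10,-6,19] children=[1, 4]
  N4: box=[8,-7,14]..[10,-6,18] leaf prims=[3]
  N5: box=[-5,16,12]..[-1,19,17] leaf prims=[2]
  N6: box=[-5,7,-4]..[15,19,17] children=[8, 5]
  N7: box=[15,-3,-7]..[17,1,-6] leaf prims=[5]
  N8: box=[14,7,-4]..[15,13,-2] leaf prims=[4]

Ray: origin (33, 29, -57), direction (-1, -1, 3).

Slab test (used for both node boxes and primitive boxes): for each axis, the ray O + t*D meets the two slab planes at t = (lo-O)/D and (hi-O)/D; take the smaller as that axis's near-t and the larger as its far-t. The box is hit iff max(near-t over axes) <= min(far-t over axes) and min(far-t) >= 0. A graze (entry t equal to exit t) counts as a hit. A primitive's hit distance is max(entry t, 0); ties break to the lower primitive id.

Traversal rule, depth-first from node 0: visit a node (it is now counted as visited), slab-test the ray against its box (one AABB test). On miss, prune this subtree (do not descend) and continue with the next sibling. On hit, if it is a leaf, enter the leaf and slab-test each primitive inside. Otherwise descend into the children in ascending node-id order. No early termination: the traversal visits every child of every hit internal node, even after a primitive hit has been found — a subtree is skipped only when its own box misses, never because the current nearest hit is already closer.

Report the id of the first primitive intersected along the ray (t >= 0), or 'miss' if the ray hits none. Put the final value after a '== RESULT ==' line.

Walk:
N0 x:[16,43] y:[10,41] z:[50/3,76/3] -> hit [50/3,76/3], descend [2, 3, 6, 7]
  N2 x:[39,43] y:[13,19] z:[22,68/3] -> miss, prune
  N3 x:[23,28] y:[35,41] z:[71/3,76/3] -> miss, prune
  N6 x:[18,38] y:[10,22] z:[53/3,74/3] -> hit [18,22], descend [5, 8]
    N5 x:[34,38] y:[10,13] z:[23,74/3] -> miss, prune
    N8 x:[18,19] y:[16,22] z:[53/3,55/3] -> hit [18,55/3] leaf, test {P4@t=18}
  N7 x:[16,18] y:[28,32] z:[50/3,17] -> miss, prune

Visited [0, 2, 3, 6, 5, 8, 7]. Tests: 7 box, 1 leaf. Nearest: P4.

== RESULT ==
4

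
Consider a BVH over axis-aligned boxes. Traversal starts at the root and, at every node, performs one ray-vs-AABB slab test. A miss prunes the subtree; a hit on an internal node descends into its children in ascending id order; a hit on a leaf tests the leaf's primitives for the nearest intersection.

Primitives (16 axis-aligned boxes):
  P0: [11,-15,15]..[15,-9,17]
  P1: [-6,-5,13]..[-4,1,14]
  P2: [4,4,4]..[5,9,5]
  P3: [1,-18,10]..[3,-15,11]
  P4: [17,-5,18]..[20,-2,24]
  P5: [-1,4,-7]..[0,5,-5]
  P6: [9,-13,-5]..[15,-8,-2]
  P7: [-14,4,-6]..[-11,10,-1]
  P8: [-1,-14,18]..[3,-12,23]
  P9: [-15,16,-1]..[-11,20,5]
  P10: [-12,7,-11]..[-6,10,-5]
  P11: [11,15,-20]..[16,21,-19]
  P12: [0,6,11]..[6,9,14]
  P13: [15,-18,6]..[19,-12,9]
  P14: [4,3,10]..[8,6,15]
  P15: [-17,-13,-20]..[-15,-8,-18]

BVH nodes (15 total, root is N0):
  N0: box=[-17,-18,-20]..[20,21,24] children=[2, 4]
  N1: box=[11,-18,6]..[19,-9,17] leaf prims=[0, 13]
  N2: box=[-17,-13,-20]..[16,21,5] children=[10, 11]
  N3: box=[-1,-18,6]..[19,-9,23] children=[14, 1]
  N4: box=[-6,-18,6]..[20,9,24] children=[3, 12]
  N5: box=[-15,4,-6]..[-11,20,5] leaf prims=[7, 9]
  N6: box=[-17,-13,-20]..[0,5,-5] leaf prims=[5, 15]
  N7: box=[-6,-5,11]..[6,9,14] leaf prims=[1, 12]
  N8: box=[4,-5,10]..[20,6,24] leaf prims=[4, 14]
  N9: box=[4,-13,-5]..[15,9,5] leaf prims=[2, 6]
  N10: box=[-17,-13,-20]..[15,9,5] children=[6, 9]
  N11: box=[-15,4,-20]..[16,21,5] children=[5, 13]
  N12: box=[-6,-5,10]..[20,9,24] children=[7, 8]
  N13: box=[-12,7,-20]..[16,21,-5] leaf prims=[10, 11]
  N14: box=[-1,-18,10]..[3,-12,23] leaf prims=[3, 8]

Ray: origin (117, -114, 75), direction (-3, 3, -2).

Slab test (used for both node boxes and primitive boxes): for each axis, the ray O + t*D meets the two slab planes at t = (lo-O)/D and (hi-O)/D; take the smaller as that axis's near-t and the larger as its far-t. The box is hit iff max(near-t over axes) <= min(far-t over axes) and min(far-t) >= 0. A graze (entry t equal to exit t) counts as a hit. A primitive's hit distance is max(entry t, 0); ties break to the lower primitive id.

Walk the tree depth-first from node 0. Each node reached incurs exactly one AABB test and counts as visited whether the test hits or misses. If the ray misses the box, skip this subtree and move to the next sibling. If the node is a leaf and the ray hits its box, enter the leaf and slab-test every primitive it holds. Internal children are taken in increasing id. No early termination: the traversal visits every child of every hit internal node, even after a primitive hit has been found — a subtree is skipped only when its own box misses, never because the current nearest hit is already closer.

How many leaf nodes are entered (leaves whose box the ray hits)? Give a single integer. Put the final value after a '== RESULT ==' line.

Walk:
N0 x:[97/3,134/3] y:[32,45] z:[51/2,95/2] -> hit [97/3,134/3], descend [2, 4]
  N2 x:[101/3,134/3] y:[101/3,45] z:[35,95/2] -> hit [35,134/3], descend [10, 11]
    N10 x:[34,134/3] y:[101/3,41] z:[35,95/2] -> hit [35,41], descend [6, 9]
      N6 x:[39,134/3] y:[101/3,119/3] z:[40,95/2] -> miss, prune
      N9 x:[34,113/3] y:[101/3,41] z:[35,40] -> hit [35,113/3] leaf, test {P2(miss), P6(miss)}
    N11 x:[101/3,44] y:[118/3,45] z:[35,95/2] -> hit [118/3,44], descend [5, 13]
      N5 x:[128/3,44] y:[118/3,134/3] z:[35,81/2] -> miss, prune
      N13 x:[101/3,43] y:[121/3,45] z:[40,95/2] -> hit [121/3,43] leaf, test {P10@t=41, P11(miss)}
  N4 x:[97/3,41] y:[32,41] z:[51/2,69/2] -> hit [97/3,69/2], descend [3, 12]
    N3 x:[98/3,118/3] y:[32,35] z:[26,69/2] -> hit [98/3,69/2], descend [1, 14]
      N1 x:[98/3,106/3] y:[32,35] z:[29,69/2] -> hit [98/3,69/2] leaf, test {P0(miss), P13@t=33}
      N14 x:[38,118/3] y:[32,34] z:[26,65/2] -> miss, prune
    N12 x:[97/3,41] y:[109/3,41] z:[51/2,65/2] -> miss, prune

13 AABB tests over nodes [0, 2, 10, 6, 9, 11, 5, 13, 4, 3, 1, 14, 12]; 3 leaves entered; closest P13.

== RESULT ==
3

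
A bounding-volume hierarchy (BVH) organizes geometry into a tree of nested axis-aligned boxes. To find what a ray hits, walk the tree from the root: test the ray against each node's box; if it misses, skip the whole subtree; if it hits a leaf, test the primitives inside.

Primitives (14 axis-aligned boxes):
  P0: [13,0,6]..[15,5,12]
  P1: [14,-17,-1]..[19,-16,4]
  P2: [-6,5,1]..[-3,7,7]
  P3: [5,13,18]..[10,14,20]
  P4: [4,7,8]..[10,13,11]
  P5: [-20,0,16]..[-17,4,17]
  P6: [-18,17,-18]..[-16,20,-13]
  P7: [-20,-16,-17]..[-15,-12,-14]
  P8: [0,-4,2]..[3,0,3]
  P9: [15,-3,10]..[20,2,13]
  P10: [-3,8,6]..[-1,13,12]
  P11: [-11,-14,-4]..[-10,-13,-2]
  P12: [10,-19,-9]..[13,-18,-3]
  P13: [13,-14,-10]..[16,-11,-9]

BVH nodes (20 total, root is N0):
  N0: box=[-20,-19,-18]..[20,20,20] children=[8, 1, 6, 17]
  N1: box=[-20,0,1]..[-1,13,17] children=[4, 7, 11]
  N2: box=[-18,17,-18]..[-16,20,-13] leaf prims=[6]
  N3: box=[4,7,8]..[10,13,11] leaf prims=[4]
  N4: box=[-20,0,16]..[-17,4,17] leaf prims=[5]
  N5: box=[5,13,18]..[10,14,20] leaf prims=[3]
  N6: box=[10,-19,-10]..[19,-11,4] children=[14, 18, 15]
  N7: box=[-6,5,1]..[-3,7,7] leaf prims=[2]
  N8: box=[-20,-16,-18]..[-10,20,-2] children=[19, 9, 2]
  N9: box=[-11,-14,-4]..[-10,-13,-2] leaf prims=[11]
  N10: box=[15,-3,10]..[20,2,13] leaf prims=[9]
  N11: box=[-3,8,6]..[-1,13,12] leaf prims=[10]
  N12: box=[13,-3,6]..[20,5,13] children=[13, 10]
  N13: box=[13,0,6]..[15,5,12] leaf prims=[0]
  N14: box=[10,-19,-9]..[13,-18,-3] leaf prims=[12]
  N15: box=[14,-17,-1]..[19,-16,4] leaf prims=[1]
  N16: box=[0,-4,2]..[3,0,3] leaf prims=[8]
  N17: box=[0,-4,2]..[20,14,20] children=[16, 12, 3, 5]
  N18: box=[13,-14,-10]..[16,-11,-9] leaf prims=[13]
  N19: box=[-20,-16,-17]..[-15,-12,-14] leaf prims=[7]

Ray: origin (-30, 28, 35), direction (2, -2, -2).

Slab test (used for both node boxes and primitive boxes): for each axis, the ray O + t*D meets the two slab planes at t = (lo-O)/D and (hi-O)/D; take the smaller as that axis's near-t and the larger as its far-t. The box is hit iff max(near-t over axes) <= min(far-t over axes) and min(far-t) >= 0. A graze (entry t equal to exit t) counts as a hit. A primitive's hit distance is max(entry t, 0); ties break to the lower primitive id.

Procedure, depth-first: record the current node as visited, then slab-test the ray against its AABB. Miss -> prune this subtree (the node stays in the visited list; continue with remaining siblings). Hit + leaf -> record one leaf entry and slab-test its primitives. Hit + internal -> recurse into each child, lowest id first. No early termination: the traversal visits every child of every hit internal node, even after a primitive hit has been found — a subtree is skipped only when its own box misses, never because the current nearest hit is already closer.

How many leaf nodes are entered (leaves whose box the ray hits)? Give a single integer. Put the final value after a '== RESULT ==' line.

Trace the traversal:
N0 x:[5,25] y:[4,47/2] z:[15/2,53/2] -> hit [15/2,47/2], descend [1, 6, 8, 17]
  N1 x:[5,29/2] y:[15/2,14] z:[9,17] -> hit [9,14], descend [4, 7, 11]
    N4 x:[5,13/2] y:[12,14] z:[9,19/2] -> miss, prune
    N7 x:[12,27/2] y:[21/2,23/2] z:[14,17] -> miss, prune
    N11 x:[27/2,29/2] y:[15/2,10] z:[23/2,29/2] -> miss, prune
  N6 x:[20,49/2] y:[39/2,47/2] z:[31/2,45/2] -> hit [20,45/2], descend [14, 15, 18]
    N14 x:[20,43/2] y:[23,47/2] z:[19,22] -> miss, prune
    N15 x:[22,49/2] y:[22,45/2] z:[31/2,18] -> miss, prune
    N18 x:[43/2,23] y:[39/2,21] z:[22,45/2] -> miss, prune
  N8 x:[5,10] y:[4,22] z:[37/2,53/2] -> miss, prune
  N17 x:[15,25] y:[7,16] z:[15/2,33/2] -> hit [15,16], descend [3, 5, 12, 16]
    N3 x:[17,20] y:[15/2,21/2] z:[12,27/2] -> miss, prune
    N5 x:[35/2,20] y:[7,15/2] z:[15/2,17/2] -> miss, prune
    N12 x:[43/2,25] y:[23/2,31/2] z:[11,29/2] -> miss, prune
    N16 x:[15,33/2] y:[14,16] z:[16,33/2] -> hit [16,16] leaf, test {P8@t=16}

Visited [0, 1, 4, 7, 11, 6, 14, 15, 18, 8, 17, 3, 5, 12, 16]. Tests: 15 box, 1 leaf. Nearest: P8.

== RESULT ==
1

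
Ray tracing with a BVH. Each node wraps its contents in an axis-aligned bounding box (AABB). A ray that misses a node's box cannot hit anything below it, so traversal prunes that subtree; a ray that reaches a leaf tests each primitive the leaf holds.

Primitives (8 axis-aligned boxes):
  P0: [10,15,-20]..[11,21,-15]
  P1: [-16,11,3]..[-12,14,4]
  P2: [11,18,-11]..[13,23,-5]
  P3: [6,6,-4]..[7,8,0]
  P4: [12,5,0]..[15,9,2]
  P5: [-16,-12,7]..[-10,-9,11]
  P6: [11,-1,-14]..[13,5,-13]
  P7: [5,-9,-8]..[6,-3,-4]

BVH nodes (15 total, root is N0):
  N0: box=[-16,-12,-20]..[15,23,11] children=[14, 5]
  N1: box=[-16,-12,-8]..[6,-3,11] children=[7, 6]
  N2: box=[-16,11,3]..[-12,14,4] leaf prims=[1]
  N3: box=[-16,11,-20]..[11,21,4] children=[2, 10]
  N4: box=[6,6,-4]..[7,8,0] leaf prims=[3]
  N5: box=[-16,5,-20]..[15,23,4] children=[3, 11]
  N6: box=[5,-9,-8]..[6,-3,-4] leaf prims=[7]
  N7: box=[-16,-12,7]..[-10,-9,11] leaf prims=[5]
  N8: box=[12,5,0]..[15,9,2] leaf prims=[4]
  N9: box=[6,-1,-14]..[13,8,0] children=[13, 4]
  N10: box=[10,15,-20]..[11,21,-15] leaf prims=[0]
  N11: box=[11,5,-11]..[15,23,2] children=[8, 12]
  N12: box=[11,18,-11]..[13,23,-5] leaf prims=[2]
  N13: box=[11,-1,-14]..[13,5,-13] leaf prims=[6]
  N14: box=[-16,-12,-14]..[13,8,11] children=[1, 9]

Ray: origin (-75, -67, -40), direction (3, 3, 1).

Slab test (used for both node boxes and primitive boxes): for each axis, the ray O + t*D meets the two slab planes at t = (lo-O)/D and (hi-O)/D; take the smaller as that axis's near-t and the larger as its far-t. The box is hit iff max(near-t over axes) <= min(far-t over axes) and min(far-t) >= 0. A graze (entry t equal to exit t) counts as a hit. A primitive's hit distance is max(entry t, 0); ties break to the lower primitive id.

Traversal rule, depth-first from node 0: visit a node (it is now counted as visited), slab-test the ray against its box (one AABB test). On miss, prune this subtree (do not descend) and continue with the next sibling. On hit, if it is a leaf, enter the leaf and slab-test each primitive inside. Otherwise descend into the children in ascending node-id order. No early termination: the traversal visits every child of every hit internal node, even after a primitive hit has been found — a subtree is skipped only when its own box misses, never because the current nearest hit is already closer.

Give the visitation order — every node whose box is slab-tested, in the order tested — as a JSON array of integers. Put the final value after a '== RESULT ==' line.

Walk:
N0 x:[59/3,30] y:[55/3,30] z:[20,51] -> hit [20,30], descend [5, 14]
  N5 x:[59/3,30] y:[24,30] z:[20,44] -> hit [24,30], descend [3, 11]
    N3 x:[59/3,86/3] y:[26,88/3] z:[20,44] -> hit [26,86/3], descend [2, 10]
      N2 x:[59/3,21] y:[26,27] z:[43,44] -> miss, prune
      N10 x:[85/3,86/3] y:[82/3,88/3] z:[20,25] -> miss, prune
    N11 x:[86/3,30] y:[24,30] z:[29,42] -> hit [29,30], descend [8, 12]
      N8 x:[29,30] y:[24,76/3] z:[40,42] -> miss, prune
      N12 x:[86/3,88/3] y:[85/3,30] z:[29,35] -> hit [29,88/3] leaf, test {P2@t=29}
  N14 x:[59/3,88/3] y:[55/3,25] z:[26,51] -> miss, prune

order=[0, 5, 3, 2, 10, 11, 8, 12, 14]  |boxes|=9  |leaves|=1  hit=P2

== RESULT ==
[0, 5, 3, 2, 10, 11, 8, 12, 14]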